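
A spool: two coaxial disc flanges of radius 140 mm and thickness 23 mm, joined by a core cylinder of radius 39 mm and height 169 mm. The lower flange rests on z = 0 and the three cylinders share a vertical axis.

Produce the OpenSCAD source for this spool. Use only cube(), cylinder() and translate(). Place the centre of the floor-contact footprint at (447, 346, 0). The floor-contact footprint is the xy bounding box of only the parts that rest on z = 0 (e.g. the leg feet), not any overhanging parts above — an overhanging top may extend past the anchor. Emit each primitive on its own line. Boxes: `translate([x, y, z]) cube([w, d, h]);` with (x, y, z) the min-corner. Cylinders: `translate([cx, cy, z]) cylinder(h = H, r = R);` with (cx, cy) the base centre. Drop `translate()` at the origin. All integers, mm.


translate([447, 346, 0]) cylinder(h = 23, r = 140);
translate([447, 346, 23]) cylinder(h = 169, r = 39);
translate([447, 346, 192]) cylinder(h = 23, r = 140);


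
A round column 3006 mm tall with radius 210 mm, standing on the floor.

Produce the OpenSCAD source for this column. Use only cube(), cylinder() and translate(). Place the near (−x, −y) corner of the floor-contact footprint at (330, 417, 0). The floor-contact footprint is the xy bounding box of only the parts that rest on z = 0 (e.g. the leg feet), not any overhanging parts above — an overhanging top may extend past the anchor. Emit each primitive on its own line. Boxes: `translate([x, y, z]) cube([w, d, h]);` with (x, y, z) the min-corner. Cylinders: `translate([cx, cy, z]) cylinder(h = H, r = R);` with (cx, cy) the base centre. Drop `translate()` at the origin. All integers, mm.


translate([540, 627, 0]) cylinder(h = 3006, r = 210);


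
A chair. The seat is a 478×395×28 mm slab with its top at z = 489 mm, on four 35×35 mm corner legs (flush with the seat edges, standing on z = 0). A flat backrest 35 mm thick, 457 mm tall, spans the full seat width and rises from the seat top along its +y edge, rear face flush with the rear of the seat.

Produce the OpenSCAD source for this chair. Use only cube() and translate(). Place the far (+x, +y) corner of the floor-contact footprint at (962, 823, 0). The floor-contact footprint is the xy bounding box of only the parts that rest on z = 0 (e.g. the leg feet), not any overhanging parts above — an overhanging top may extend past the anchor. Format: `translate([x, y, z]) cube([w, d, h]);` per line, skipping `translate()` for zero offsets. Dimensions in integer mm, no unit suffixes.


translate([484, 428, 461]) cube([478, 395, 28]);
translate([484, 428, 0]) cube([35, 35, 461]);
translate([927, 428, 0]) cube([35, 35, 461]);
translate([484, 788, 0]) cube([35, 35, 461]);
translate([927, 788, 0]) cube([35, 35, 461]);
translate([484, 788, 489]) cube([478, 35, 457]);


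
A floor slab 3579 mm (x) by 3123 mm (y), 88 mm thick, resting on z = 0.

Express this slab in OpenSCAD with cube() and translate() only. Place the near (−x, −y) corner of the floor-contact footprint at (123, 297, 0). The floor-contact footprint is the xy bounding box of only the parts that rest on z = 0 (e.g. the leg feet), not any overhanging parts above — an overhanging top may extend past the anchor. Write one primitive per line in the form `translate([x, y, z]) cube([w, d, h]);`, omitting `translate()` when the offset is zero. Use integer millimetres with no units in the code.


translate([123, 297, 0]) cube([3579, 3123, 88]);


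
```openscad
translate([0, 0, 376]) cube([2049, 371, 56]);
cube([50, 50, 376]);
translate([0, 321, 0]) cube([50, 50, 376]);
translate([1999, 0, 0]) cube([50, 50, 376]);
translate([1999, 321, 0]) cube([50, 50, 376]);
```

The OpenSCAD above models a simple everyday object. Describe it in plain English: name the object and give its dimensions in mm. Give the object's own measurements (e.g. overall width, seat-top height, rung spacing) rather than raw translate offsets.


A bench: a 2049×371 mm seat slab, 56 mm thick, top at z = 432 mm, on four 50×50 mm square legs flush with the seat corners and standing on z = 0.


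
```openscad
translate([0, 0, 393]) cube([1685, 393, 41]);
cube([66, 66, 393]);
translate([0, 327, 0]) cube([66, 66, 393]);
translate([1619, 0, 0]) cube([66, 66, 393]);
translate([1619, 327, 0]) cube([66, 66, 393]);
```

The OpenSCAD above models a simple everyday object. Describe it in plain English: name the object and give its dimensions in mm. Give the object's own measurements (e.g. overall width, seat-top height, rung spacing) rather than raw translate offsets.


A long wooden bench with a 1685 mm (x) × 393 mm (y) seat, 41 mm thick, its top surface 434 mm above the floor. Four 66 mm square legs at the seat corners, flush with the edges, run from z = 0 to the seat underside.


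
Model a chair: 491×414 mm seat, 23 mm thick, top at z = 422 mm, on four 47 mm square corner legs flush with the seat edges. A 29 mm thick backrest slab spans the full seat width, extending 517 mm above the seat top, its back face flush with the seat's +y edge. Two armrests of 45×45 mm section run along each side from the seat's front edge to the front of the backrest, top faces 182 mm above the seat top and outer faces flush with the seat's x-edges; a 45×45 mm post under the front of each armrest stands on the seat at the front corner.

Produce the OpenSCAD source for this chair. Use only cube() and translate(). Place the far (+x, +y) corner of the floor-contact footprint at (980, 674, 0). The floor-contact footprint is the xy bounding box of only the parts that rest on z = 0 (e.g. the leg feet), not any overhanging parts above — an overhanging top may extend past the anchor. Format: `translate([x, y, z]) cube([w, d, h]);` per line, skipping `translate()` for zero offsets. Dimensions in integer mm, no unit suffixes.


translate([489, 260, 399]) cube([491, 414, 23]);
translate([489, 260, 0]) cube([47, 47, 399]);
translate([933, 260, 0]) cube([47, 47, 399]);
translate([489, 627, 0]) cube([47, 47, 399]);
translate([933, 627, 0]) cube([47, 47, 399]);
translate([489, 645, 422]) cube([491, 29, 517]);
translate([489, 260, 559]) cube([45, 385, 45]);
translate([935, 260, 559]) cube([45, 385, 45]);
translate([489, 260, 422]) cube([45, 45, 137]);
translate([935, 260, 422]) cube([45, 45, 137]);


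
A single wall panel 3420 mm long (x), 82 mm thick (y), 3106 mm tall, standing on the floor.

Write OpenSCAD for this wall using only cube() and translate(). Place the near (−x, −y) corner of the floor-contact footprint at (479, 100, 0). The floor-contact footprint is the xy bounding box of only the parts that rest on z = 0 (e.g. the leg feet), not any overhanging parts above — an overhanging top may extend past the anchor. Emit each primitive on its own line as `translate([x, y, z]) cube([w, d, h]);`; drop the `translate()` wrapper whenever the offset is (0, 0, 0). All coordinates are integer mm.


translate([479, 100, 0]) cube([3420, 82, 3106]);


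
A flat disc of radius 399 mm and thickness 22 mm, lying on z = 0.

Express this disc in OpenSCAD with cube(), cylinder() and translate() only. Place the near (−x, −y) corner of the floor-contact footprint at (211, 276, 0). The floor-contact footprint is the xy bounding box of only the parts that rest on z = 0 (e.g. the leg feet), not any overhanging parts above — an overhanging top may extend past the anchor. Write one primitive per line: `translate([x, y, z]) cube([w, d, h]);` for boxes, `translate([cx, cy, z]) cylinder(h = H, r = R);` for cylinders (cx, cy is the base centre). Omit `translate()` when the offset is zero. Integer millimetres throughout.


translate([610, 675, 0]) cylinder(h = 22, r = 399);


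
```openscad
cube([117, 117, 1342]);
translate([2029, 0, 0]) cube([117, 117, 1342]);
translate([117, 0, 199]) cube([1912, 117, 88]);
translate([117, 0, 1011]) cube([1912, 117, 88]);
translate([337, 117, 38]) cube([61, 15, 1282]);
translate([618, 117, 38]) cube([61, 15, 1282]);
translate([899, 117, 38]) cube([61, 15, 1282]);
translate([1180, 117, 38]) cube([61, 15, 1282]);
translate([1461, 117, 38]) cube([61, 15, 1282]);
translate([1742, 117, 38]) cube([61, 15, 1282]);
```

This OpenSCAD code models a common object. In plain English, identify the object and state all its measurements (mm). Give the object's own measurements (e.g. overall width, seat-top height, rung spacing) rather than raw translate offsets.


A fence section. Two 117×117 mm posts, 1342 mm tall, stand on the floor with a clear span of 1912 mm between their inner faces. Two horizontal rails of 117×88 mm section span the gap between the posts with their undersides at z = 199 mm and z = 1011 mm, flush with the posts' −y face. 6 pickets, each 61 mm wide, 15 mm thick and 1282 mm tall, are fixed to the +y face of the rails with their bottoms at z = 38 mm, spaced across the span with a 220 mm gap after the −x post and between neighbouring pickets, with 226 mm left before the +x post.


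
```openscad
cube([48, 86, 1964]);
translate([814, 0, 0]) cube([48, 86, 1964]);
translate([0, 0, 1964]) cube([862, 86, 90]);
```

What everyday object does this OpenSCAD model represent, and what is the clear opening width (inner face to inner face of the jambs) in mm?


A door frame. The clear opening width is 766 mm.

Two 1964 mm tall posts with a header on top — a door frame. The left jamb is 48 mm wide at x = 0; the right jamb starts at x = 814. The clear opening is 814 − 48 = 766 mm.


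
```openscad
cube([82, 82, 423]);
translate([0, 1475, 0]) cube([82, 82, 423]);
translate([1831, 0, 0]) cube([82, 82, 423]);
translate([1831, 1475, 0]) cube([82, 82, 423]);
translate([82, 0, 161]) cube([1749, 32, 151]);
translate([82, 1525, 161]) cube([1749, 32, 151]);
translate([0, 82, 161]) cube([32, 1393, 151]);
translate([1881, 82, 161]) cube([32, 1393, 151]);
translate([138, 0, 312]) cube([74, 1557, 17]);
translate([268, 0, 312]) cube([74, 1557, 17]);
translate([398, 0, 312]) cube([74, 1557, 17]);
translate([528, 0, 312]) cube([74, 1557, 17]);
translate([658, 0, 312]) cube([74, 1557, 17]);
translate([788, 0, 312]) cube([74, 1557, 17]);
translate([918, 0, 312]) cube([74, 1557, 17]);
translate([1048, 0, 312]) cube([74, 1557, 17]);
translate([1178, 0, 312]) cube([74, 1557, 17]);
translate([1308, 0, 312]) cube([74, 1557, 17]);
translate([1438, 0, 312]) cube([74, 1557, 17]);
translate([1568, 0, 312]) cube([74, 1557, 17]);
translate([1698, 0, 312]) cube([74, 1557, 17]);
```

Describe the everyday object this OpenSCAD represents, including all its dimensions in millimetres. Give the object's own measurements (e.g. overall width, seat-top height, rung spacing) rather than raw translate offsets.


A bed frame 1913 mm long (x) by 1557 mm wide (y). Four 82×82 mm corner posts, 423 mm tall, at the corners of the footprint. Four rails of 32 mm thickness and 151 mm height run between adjacent posts with their undersides at z = 161 mm, their outer faces flush with the outside of the frame (the two x-running rails run between the posts' inner faces; the two y-running rails run between the posts' inner faces). 13 slats, each 74 mm wide (x) and 17 mm thick, lie across the top of the two x-running rails, running the full 1557 mm width of the frame in y; along x they sit between the end posts with a 56 mm gap after the −x posts and between neighbouring slats, leaving 59 mm before the +x posts.


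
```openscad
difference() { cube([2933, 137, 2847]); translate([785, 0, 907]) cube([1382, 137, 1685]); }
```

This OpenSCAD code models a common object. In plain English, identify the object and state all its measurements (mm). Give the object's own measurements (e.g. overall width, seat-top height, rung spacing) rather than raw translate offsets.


A wall 2933 mm long (x), 137 mm thick (y), 2847 mm tall, with a rectangular window opening cut through it. The opening is 1382 mm wide and 1685 mm tall; its sill is at z = 907 mm and its near (−x) edge is 785 mm from the wall's −x end. The opening passes through the full wall thickness.


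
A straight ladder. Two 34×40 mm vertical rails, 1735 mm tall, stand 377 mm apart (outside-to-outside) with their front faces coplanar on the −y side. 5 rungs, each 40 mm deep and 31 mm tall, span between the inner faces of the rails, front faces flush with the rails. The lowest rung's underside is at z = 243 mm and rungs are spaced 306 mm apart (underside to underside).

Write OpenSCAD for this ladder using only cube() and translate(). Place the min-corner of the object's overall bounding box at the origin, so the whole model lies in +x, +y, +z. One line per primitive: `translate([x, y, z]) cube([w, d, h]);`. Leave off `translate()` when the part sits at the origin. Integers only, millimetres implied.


cube([34, 40, 1735]);
translate([343, 0, 0]) cube([34, 40, 1735]);
translate([34, 0, 243]) cube([309, 40, 31]);
translate([34, 0, 549]) cube([309, 40, 31]);
translate([34, 0, 855]) cube([309, 40, 31]);
translate([34, 0, 1161]) cube([309, 40, 31]);
translate([34, 0, 1467]) cube([309, 40, 31]);


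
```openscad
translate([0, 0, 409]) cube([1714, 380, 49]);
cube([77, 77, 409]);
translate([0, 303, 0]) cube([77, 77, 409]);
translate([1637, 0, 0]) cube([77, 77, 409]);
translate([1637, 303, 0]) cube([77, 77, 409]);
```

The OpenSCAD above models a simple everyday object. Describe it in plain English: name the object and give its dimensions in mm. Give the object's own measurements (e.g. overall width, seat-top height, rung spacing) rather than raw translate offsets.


A long wooden bench with a 1714 mm (x) × 380 mm (y) seat, 49 mm thick, its top surface 458 mm above the floor. Four 77 mm square legs at the seat corners, flush with the edges, run from z = 0 to the seat underside.


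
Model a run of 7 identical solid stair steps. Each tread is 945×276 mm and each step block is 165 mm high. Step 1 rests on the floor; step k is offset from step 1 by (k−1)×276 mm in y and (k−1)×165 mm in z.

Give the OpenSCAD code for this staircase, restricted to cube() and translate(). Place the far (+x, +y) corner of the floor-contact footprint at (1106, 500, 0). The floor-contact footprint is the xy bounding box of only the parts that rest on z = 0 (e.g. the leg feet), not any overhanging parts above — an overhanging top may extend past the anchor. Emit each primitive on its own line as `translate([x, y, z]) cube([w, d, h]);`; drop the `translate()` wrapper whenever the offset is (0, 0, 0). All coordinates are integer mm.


translate([161, 224, 0]) cube([945, 276, 165]);
translate([161, 500, 165]) cube([945, 276, 165]);
translate([161, 776, 330]) cube([945, 276, 165]);
translate([161, 1052, 495]) cube([945, 276, 165]);
translate([161, 1328, 660]) cube([945, 276, 165]);
translate([161, 1604, 825]) cube([945, 276, 165]);
translate([161, 1880, 990]) cube([945, 276, 165]);


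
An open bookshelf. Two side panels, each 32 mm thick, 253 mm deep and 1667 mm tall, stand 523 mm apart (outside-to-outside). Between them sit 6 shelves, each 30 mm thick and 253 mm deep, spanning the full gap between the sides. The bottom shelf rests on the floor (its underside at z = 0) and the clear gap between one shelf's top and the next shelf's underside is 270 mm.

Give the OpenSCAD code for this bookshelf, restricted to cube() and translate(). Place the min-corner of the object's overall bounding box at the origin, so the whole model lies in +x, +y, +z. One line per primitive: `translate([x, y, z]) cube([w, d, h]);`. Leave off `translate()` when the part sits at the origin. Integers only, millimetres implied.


cube([32, 253, 1667]);
translate([491, 0, 0]) cube([32, 253, 1667]);
translate([32, 0, 0]) cube([459, 253, 30]);
translate([32, 0, 300]) cube([459, 253, 30]);
translate([32, 0, 600]) cube([459, 253, 30]);
translate([32, 0, 900]) cube([459, 253, 30]);
translate([32, 0, 1200]) cube([459, 253, 30]);
translate([32, 0, 1500]) cube([459, 253, 30]);


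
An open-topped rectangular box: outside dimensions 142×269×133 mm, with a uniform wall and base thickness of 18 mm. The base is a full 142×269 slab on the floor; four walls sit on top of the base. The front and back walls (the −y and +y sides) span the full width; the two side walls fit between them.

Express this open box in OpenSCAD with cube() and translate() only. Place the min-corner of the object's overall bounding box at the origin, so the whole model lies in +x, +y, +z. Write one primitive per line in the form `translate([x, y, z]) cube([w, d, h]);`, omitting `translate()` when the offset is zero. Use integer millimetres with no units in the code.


cube([142, 269, 18]);
translate([0, 0, 18]) cube([142, 18, 115]);
translate([0, 251, 18]) cube([142, 18, 115]);
translate([0, 18, 18]) cube([18, 233, 115]);
translate([124, 18, 18]) cube([18, 233, 115]);


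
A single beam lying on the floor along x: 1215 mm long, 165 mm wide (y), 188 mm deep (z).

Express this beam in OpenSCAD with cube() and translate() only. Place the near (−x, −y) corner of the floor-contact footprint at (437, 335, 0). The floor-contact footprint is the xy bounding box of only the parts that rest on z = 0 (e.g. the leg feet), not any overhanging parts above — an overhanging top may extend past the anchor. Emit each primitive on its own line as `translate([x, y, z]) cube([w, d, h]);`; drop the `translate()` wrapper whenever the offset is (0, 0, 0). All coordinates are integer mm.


translate([437, 335, 0]) cube([1215, 165, 188]);


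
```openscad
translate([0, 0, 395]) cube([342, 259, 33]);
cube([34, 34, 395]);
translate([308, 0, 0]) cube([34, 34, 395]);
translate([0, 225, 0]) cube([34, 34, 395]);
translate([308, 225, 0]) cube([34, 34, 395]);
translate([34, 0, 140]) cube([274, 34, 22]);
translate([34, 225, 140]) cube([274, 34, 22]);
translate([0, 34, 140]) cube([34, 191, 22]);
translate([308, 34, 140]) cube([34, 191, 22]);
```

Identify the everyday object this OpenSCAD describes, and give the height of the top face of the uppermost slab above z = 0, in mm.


A stool. The seat height is 428 mm.

A 342×259×33 slab at z = 395 on four corner posts — a stool. The seat top is 395 + 33 = 428 mm.


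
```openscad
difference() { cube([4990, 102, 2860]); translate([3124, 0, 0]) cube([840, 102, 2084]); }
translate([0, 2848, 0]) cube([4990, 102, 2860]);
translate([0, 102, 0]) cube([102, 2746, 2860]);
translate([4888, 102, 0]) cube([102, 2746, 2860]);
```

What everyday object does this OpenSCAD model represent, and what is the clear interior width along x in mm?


A single room. The interior width is 4786 mm.

Four walls enclosing a rectangle with a door in the front wall — a room. Outside width 4990 minus two 102 mm walls gives 4786 mm.


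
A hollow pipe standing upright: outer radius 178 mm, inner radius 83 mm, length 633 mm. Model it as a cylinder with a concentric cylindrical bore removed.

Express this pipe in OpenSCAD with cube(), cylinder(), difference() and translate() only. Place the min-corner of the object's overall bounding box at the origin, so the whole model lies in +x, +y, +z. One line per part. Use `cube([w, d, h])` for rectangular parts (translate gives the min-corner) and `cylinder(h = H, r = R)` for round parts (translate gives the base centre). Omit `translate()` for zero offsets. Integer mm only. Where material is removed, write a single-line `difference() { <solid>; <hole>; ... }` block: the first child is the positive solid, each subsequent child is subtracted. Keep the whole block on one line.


difference() { translate([178, 178, 0]) cylinder(h = 633, r = 178); translate([178, 178, 0]) cylinder(h = 633, r = 83); }


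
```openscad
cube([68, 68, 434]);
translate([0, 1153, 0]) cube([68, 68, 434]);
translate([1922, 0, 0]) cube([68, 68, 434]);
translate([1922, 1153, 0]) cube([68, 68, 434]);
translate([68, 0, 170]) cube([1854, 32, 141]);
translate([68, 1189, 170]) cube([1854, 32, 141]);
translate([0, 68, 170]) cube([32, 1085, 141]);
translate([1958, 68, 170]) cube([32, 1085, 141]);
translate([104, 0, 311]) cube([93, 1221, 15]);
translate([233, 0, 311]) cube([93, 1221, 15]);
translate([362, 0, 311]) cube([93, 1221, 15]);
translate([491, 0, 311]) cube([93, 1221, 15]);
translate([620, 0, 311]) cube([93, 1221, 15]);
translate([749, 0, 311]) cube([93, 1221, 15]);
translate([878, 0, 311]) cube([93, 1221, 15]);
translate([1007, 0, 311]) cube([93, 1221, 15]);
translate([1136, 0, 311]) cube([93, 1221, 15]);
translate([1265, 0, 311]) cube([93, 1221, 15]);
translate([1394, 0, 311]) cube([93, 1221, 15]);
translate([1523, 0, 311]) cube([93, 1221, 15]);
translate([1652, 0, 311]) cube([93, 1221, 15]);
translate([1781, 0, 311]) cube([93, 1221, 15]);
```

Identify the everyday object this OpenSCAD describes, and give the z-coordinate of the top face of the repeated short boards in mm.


A bed frame. The slat-top height is 326 mm.

Four posts, four rails, and a row of slats — a bed frame. Slats sit on the rails at z = 170 + 141 = 311; with slat thickness 15, the top is 326 mm.


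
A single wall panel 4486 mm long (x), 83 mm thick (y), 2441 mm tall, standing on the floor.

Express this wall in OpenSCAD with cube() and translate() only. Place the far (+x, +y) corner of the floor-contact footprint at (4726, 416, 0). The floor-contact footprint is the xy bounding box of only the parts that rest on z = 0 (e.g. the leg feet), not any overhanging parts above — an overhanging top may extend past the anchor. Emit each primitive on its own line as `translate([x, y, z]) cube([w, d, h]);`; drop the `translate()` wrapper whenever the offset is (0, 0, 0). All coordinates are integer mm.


translate([240, 333, 0]) cube([4486, 83, 2441]);


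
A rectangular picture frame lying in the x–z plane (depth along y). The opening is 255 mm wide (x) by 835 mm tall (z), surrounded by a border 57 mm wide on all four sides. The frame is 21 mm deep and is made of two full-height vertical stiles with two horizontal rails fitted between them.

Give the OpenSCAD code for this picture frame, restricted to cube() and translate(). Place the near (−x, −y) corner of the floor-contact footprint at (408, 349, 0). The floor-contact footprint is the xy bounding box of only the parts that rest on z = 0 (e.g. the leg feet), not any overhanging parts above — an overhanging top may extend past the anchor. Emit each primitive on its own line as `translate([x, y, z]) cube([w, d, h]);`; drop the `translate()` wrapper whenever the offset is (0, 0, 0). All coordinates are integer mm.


translate([408, 349, 0]) cube([57, 21, 949]);
translate([720, 349, 0]) cube([57, 21, 949]);
translate([465, 349, 0]) cube([255, 21, 57]);
translate([465, 349, 892]) cube([255, 21, 57]);


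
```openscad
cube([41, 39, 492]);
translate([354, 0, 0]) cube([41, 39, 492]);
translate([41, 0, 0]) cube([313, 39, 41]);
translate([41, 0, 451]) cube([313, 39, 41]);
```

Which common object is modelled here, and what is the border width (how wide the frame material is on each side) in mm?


A picture frame. The border width is 41 mm.

Four thin pieces enclosing a rectangular opening — a picture frame. The two full-height stiles are 492 mm tall; the top rail sits at z = 451 and is 41 mm tall, so the border above the opening is 492 − 451 = 41 mm, matching the stile x-width.


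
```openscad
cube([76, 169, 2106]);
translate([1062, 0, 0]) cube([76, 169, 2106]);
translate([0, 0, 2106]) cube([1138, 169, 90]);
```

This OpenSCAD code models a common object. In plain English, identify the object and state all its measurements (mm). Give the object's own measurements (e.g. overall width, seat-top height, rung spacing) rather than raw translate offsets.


A door frame. The clear opening is 986 mm wide and 2106 mm high. Two 76 mm wide jambs, 169 mm deep, stand either side of the opening from the floor to the top of the opening. A 90 mm thick head sits across the top of both jambs, spanning the full outside width of the frame.


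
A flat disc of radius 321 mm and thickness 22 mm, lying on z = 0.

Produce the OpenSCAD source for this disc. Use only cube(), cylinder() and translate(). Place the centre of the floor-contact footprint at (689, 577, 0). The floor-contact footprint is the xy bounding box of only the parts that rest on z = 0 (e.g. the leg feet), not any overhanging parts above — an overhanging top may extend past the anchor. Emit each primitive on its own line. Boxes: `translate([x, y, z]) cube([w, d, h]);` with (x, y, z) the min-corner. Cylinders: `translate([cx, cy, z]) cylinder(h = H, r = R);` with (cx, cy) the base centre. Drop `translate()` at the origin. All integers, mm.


translate([689, 577, 0]) cylinder(h = 22, r = 321);


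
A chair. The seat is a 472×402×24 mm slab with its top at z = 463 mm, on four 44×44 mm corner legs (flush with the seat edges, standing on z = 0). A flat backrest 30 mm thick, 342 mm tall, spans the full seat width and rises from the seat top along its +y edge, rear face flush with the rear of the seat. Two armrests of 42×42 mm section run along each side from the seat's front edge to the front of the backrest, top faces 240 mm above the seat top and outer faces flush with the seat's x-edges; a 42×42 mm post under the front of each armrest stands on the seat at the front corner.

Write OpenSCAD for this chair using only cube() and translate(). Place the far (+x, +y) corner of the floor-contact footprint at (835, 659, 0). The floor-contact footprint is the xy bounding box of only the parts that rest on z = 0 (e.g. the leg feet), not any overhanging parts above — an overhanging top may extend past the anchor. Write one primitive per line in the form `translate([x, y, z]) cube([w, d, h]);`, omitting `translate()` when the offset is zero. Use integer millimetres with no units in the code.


translate([363, 257, 439]) cube([472, 402, 24]);
translate([363, 257, 0]) cube([44, 44, 439]);
translate([791, 257, 0]) cube([44, 44, 439]);
translate([363, 615, 0]) cube([44, 44, 439]);
translate([791, 615, 0]) cube([44, 44, 439]);
translate([363, 629, 463]) cube([472, 30, 342]);
translate([363, 257, 661]) cube([42, 372, 42]);
translate([793, 257, 661]) cube([42, 372, 42]);
translate([363, 257, 463]) cube([42, 42, 198]);
translate([793, 257, 463]) cube([42, 42, 198]);


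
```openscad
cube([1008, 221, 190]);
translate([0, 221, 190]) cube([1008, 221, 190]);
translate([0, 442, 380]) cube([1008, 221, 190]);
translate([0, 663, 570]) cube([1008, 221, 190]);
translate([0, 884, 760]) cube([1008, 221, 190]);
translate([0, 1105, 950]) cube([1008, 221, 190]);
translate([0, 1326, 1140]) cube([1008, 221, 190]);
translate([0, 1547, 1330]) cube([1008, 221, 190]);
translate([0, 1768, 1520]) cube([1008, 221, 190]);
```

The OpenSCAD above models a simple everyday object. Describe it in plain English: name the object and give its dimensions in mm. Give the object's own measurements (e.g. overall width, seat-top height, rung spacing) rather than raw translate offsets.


A straight staircase of 9 solid steps. Each step is 1008 mm wide (x), 221 mm deep (y, the going) and 190 mm tall (the rise). The first step rests on the floor; each subsequent step sits one going further in +y and one rise higher in +z, directly behind and above the previous step with no overlap.


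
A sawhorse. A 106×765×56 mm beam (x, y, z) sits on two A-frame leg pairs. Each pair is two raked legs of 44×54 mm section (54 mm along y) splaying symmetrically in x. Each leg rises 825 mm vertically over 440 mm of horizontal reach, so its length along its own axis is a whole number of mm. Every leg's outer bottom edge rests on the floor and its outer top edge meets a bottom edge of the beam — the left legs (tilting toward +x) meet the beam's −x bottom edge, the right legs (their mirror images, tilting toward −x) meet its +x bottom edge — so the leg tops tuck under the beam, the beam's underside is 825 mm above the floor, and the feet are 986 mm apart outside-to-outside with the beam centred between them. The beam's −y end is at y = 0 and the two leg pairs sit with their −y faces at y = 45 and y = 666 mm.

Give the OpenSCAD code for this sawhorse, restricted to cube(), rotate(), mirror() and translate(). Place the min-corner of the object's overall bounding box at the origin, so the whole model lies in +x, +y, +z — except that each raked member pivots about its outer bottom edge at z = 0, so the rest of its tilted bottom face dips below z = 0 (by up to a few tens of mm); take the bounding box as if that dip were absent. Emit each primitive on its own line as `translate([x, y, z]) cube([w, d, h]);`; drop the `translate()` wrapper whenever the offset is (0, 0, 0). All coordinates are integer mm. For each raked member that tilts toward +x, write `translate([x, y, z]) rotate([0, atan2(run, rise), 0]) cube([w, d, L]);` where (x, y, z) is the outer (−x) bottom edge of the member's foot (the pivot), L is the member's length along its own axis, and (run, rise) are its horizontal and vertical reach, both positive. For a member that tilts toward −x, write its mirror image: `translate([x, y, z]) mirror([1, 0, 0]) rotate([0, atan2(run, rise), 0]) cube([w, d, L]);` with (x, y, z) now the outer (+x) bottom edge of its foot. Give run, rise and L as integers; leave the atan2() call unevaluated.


translate([440, 0, 825]) cube([106, 765, 56]);
translate([0, 45, 0]) rotate([0, atan2(440, 825), 0]) cube([44, 54, 935]);
translate([986, 45, 0]) mirror([1, 0, 0]) rotate([0, atan2(440, 825), 0]) cube([44, 54, 935]);
translate([0, 666, 0]) rotate([0, atan2(440, 825), 0]) cube([44, 54, 935]);
translate([986, 666, 0]) mirror([1, 0, 0]) rotate([0, atan2(440, 825), 0]) cube([44, 54, 935]);


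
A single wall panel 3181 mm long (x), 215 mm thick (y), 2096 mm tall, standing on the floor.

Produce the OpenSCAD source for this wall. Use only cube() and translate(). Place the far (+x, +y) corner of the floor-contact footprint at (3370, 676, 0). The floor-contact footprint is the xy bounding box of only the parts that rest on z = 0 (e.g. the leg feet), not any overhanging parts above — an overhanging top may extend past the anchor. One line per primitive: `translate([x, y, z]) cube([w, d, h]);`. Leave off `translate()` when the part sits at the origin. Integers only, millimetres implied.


translate([189, 461, 0]) cube([3181, 215, 2096]);


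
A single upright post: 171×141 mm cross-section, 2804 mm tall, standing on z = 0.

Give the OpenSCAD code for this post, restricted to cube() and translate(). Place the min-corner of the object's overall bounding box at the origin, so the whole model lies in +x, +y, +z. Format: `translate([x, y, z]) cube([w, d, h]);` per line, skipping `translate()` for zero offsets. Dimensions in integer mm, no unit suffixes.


cube([171, 141, 2804]);


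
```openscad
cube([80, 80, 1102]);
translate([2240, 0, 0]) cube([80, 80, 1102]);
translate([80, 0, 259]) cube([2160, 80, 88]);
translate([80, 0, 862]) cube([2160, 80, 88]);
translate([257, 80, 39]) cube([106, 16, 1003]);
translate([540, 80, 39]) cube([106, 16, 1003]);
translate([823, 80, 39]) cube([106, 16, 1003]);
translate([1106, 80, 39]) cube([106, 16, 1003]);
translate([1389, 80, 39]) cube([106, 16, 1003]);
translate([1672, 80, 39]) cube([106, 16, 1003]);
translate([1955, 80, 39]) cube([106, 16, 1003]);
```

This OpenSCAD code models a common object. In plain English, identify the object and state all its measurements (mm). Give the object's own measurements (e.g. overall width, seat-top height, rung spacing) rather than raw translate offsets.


A fence section. Two 80×80 mm posts, 1102 mm tall, stand on the floor with a clear span of 2160 mm between their inner faces. Two horizontal rails of 80×88 mm section span the gap between the posts with their undersides at z = 259 mm and z = 862 mm, flush with the posts' −y face. 7 pickets, each 106 mm wide, 16 mm thick and 1003 mm tall, are fixed to the +y face of the rails with their bottoms at z = 39 mm, spaced across the span with a 177 mm gap after the −x post and between neighbouring pickets, with 179 mm left before the +x post.


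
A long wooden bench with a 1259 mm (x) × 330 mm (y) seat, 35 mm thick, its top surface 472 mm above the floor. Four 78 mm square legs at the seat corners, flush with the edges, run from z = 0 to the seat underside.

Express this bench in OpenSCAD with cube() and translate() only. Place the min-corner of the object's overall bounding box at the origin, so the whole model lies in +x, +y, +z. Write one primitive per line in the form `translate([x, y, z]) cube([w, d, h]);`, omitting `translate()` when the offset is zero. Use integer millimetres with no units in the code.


// leg_h = 472 − 35 = 437
translate([0, 0, 437]) cube([1259, 330, 35]);
cube([78, 78, 437]);
translate([0, 252, 0]) cube([78, 78, 437]);
translate([1181, 0, 0]) cube([78, 78, 437]);
translate([1181, 252, 0]) cube([78, 78, 437]);


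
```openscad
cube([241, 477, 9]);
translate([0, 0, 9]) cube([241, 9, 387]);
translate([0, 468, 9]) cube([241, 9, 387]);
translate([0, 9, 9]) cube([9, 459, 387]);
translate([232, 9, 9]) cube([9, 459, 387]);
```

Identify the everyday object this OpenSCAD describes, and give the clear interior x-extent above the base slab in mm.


An open box. The internal width is 223 mm.

A 241×477 base slab with four walls standing on it — an open box. The base is 241 mm wide and the walls are 9 mm thick, so the internal width is 241 − 2 × 9 = 223 mm.


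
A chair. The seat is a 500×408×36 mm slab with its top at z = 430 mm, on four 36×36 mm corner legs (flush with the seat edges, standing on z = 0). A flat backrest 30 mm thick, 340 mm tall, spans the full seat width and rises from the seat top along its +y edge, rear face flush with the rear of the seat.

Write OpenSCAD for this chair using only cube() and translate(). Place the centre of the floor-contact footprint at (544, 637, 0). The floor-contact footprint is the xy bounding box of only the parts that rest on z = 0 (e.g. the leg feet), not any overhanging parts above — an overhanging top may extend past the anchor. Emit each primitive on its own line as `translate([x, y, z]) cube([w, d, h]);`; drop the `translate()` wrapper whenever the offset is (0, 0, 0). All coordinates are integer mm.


translate([294, 433, 394]) cube([500, 408, 36]);
translate([294, 433, 0]) cube([36, 36, 394]);
translate([758, 433, 0]) cube([36, 36, 394]);
translate([294, 805, 0]) cube([36, 36, 394]);
translate([758, 805, 0]) cube([36, 36, 394]);
translate([294, 811, 430]) cube([500, 30, 340]);


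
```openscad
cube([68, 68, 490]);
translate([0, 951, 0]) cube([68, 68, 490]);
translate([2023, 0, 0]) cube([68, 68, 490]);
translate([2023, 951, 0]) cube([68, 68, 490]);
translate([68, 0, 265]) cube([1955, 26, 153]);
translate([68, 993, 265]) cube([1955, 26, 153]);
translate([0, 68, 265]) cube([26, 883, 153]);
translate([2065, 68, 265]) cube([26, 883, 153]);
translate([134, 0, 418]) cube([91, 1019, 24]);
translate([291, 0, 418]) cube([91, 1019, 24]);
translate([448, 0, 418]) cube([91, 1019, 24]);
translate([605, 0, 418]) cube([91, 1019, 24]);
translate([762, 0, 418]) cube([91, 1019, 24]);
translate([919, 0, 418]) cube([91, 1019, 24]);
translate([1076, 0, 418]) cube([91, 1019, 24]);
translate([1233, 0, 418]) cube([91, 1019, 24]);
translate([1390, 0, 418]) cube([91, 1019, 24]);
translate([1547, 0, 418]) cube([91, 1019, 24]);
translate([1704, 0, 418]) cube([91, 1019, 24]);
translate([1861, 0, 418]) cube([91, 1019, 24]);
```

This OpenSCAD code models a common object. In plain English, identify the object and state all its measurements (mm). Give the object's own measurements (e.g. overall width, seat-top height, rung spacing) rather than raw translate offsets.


A bed frame 2091 mm long (x) by 1019 mm wide (y). Four 68×68 mm corner posts, 490 mm tall, at the corners of the footprint. Four rails of 26 mm thickness and 153 mm height run between adjacent posts with their undersides at z = 265 mm, their outer faces flush with the outside of the frame (the two x-running rails run between the posts' inner faces; the two y-running rails run between the posts' inner faces). 12 slats, each 91 mm wide (x) and 24 mm thick, lie across the top of the two x-running rails, running the full 1019 mm width of the frame in y; along x they sit between the end posts with a 66 mm gap after the −x posts and between neighbouring slats, leaving 71 mm before the +x posts.


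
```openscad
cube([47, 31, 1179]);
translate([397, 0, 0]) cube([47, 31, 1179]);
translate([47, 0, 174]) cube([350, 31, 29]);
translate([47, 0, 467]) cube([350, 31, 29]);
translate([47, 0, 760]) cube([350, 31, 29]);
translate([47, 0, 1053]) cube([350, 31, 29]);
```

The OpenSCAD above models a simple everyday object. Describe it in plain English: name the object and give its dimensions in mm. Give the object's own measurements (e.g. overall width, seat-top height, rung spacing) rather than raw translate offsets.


A straight ladder. Two 47×31 mm vertical rails, 1179 mm tall, stand 444 mm apart (outside-to-outside) with their front faces coplanar on the −y side. 4 rungs, each 31 mm deep and 29 mm tall, span between the inner faces of the rails, front faces flush with the rails. The lowest rung's underside is at z = 174 mm and rungs are spaced 293 mm apart (underside to underside).


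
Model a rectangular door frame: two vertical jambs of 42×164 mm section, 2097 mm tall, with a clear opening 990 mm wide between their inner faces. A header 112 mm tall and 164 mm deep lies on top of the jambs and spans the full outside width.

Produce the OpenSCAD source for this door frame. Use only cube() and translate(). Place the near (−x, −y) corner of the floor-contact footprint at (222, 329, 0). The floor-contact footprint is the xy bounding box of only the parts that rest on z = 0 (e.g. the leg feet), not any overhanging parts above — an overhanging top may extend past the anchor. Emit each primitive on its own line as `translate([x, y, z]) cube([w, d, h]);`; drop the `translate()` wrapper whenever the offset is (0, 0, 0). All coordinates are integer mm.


translate([222, 329, 0]) cube([42, 164, 2097]);
translate([1254, 329, 0]) cube([42, 164, 2097]);
translate([222, 329, 2097]) cube([1074, 164, 112]);


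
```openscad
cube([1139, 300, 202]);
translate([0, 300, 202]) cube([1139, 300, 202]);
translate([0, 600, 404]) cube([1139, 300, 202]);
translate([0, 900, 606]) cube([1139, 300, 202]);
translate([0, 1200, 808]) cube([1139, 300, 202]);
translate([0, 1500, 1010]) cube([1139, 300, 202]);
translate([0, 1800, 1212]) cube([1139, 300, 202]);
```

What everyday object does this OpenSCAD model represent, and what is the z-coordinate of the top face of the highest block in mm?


A staircase. The total rise is 1414 mm.

7 identical blocks, each offset up and back from the previous — a staircase. Each step is 202 mm tall and there are 7 of them, so the total rise is 7 × 202 = 1414 mm.


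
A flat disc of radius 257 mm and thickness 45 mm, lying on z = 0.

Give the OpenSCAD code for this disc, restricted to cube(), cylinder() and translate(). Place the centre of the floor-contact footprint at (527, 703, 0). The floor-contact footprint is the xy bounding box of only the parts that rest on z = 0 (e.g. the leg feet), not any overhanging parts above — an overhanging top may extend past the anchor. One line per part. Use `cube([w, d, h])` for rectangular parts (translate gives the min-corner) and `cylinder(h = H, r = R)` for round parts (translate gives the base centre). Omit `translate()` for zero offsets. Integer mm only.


translate([527, 703, 0]) cylinder(h = 45, r = 257);


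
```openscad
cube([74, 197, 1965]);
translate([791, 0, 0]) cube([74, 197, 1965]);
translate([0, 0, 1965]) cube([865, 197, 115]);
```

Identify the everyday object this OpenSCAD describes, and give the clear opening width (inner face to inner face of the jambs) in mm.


A door frame. The clear opening width is 717 mm.

Two 1965 mm tall posts with a header on top — a door frame. The left jamb is 74 mm wide at x = 0; the right jamb starts at x = 791. The clear opening is 791 − 74 = 717 mm.


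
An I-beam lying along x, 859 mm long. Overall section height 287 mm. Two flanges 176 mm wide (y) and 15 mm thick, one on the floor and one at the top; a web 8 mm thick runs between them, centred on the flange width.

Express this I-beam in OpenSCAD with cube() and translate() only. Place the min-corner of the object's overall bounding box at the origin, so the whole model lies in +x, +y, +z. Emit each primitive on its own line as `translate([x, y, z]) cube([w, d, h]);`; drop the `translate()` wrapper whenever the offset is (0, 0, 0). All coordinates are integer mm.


cube([859, 176, 15]);
translate([0, 84, 15]) cube([859, 8, 257]);
translate([0, 0, 272]) cube([859, 176, 15]);
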